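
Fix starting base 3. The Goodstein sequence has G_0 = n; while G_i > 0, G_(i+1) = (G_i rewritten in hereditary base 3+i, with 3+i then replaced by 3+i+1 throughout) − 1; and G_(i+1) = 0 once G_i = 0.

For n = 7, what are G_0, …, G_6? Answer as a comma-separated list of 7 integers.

7 —HB3→ 2·3 + 1 —bump→ 2·4 + 1 = 9 —(−1)→ 8
8 —HB4→ 2·4 —bump→ 2·5 = 10 —(−1)→ 9
9 —HB5→ 5 + 4 —bump→ 6 + 4 = 10 —(−1)→ 9
9 —HB6→ 6 + 3 —bump→ 7 + 3 = 10 —(−1)→ 9
9 —HB7→ 7 + 2 —bump→ 8 + 2 = 10 —(−1)→ 9
9 —HB8→ 8 + 1 —bump→ 9 + 1 = 10 —(−1)→ 9

7, 8, 9, 9, 9, 9, 9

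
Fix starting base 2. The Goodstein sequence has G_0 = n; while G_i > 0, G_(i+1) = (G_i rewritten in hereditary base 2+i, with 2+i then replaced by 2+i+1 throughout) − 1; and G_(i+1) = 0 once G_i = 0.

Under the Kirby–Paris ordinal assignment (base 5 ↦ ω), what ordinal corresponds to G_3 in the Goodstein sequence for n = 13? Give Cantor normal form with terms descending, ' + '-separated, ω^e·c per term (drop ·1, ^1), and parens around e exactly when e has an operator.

ω^(ω + 1) + ω^3·3 + ω^2·3 + ω·3 + 2

G_0 = 13. HB_2(13) = 2^(2 + 1) + 2^2 + 1. Bump = 109. G_1 = 108.
G_1 = 108. HB_3(108) = 3^(3 + 1) + 3^3. Bump = 1280. G_2 = 1279.
G_2 = 1279. HB_4(1279) = 4^(4 + 1) + 3·4^3 + 3·4^2 + 3·4 + 3. Bump = 16093. G_3 = 16092.
G_3 = 16092. HB_5(16092) = 5^(5 + 1) + 3·5^3 + 3·5^2 + 3·5 + 2. Bump = 280712. G_4 = 280711.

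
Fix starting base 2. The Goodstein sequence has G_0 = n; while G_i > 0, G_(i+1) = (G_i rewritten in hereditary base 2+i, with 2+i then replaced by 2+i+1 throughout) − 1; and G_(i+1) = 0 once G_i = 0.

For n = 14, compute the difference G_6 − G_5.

14 —HB2→ 2^(2 + 1) + 2^2 + 2 —bump→ 3^(3 + 1) + 3^3 + 3 = 111 —(−1)→ 110
110 —HB3→ 3^(3 + 1) + 3^3 + 2 —bump→ 4^(4 + 1) + 4^4 + 2 = 1282 —(−1)→ 1281
1281 —HB4→ 4^(4 + 1) + 4^4 + 1 —bump→ 5^(5 + 1) + 5^5 + 1 = 18751 —(−1)→ 18750
18750 —HB5→ 5^(5 + 1) + 5^5 —bump→ 6^(6 + 1) + 6^6 = 326592 —(−1)→ 326591
326591 —HB6→ 6^(6 + 1) + 5·6^5 + 5·6^4 + 5·6^3 + 5·6^2 + 5·6 + 5 —bump→ 7^(7 + 1) + 5·7^5 + 5·7^4 + 5·7^3 + 5·7^2 + 5·7 + 5 = 5862841 —(−1)→ 5862840
5862840 —HB7→ 7^(7 + 1) + 5·7^5 + 5·7^4 + 5·7^3 + 5·7^2 + 5·7 + 4 —bump→ 8^(8 + 1) + 5·8^5 + 5·8^4 + 5·8^3 + 5·8^2 + 5·8 + 4 = 134404972 —(−1)→ 134404971

128542131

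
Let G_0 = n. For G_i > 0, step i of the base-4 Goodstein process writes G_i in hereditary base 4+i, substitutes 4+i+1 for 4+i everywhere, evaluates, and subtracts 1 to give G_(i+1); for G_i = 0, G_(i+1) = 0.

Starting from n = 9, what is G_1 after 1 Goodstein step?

10

i=0: 9 = 2·4 + 1 (b=4); 4→5: 2·5 + 1 = 11; 11−1 = 10
i=1: 10 = 2·5 (b=5); 5→6: 2·6 = 12; 12−1 = 11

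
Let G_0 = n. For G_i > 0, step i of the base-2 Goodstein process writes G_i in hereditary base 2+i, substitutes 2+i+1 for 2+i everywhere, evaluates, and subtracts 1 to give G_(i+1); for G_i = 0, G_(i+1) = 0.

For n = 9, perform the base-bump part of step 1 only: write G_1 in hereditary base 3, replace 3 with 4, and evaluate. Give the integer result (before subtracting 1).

base 2: 9 = 2^(2 + 1) + 1; at 3: 3^(3 + 1) + 1 = 82; next = 81
base 3: 81 = 3^(3 + 1); at 4: 4^(4 + 1) = 1024; next = 1023

1024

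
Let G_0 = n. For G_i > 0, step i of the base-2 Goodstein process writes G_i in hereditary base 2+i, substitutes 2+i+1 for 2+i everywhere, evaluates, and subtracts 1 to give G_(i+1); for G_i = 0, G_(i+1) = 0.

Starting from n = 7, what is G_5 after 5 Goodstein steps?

(0) 7|_2 = 2^2 + 2 + 1 ↦ 3^3 + 3 + 1|_3 = 31 ⇒ 30
(1) 30|_3 = 3^3 + 3 ↦ 4^4 + 4|_4 = 260 ⇒ 259
(2) 259|_4 = 4^4 + 3 ↦ 5^5 + 3|_5 = 3128 ⇒ 3127
(3) 3127|_5 = 5^5 + 2 ↦ 6^6 + 2|_6 = 46658 ⇒ 46657
(4) 46657|_6 = 6^6 + 1 ↦ 7^7 + 1|_7 = 823544 ⇒ 823543

823543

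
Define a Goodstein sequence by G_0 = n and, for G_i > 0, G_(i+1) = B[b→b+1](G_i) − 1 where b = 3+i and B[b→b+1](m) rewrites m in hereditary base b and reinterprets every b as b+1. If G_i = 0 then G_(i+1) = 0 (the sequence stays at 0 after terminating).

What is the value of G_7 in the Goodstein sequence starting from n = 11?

[0] 11 ≡ 3^2 + 2 (base 3). Lift 4: 18. −1: 17.
[1] 17 ≡ 4^2 + 1 (base 4). Lift 5: 26. −1: 25.
[2] 25 ≡ 5^2 (base 5). Lift 6: 36. −1: 35.
[3] 35 ≡ 5·6 + 5 (base 6). Lift 7: 40. −1: 39.
[4] 39 ≡ 5·7 + 4 (base 7). Lift 8: 44. −1: 43.
[5] 43 ≡ 5·8 + 3 (base 8). Lift 9: 48. −1: 47.
[6] 47 ≡ 5·9 + 2 (base 9). Lift 10: 52. −1: 51.
[7] 51 ≡ 5·10 + 1 (base 10). Lift 11: 56. −1: 55.

51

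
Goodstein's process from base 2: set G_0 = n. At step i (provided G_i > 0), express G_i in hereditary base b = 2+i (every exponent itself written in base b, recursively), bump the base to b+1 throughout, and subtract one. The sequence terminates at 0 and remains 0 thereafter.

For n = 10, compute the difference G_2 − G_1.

(0) 10|_2 = 2^(2 + 1) + 2 ↦ 3^(3 + 1) + 3|_3 = 84 ⇒ 83
(1) 83|_3 = 3^(3 + 1) + 2 ↦ 4^(4 + 1) + 2|_4 = 1026 ⇒ 1025

942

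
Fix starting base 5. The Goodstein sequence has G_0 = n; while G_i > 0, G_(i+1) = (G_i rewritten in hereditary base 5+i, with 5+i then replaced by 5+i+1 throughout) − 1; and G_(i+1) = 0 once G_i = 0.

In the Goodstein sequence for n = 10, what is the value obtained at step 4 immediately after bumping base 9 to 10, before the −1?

G_0 = 10. HB_5(10) = 2·5. Bump = 12. G_1 = 11.
G_1 = 11. HB_6(11) = 6 + 5. Bump = 12. G_2 = 11.
G_2 = 11. HB_7(11) = 7 + 4. Bump = 12. G_3 = 11.
G_3 = 11. HB_8(11) = 8 + 3. Bump = 12. G_4 = 11.
G_4 = 11. HB_9(11) = 9 + 2. Bump = 12. G_5 = 11.

12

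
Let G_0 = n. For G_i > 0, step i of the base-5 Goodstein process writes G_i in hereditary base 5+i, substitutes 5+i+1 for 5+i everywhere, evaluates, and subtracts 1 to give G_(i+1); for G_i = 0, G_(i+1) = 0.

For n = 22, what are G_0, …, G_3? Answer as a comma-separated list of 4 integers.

base 5: 22 = 4·5 + 2; at 6: 4·6 + 2 = 26; next = 25
base 6: 25 = 4·6 + 1; at 7: 4·7 + 1 = 29; next = 28
base 7: 28 = 4·7; at 8: 4·8 = 32; next = 31

22, 25, 28, 31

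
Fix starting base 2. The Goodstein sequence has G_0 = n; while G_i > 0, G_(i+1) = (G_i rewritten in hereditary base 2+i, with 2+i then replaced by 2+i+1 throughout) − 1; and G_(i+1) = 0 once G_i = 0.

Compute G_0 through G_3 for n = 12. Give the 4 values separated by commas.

12, 107, 1065, 15685

[0] 12 ≡ 2^(2 + 1) + 2^2 (base 2). Lift 3: 108. −1: 107.
[1] 107 ≡ 3^(3 + 1) + 2·3^2 + 2·3 + 2 (base 3). Lift 4: 1066. −1: 1065.
[2] 1065 ≡ 4^(4 + 1) + 2·4^2 + 2·4 + 1 (base 4). Lift 5: 15686. −1: 15685.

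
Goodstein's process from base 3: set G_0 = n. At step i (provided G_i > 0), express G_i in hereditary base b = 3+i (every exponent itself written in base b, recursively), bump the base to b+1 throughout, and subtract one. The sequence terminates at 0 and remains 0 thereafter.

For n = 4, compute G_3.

3

G_0=4  [base 3] 3 + 1  →[3↦4]→  4 + 1 = 5  −1 ⇒ G_1=4
G_1=4  [base 4] 4  →[4↦5]→  5 = 5  −1 ⇒ G_2=4
G_2=4  [base 5] 4  →[5↦6]→  4 = 4  −1 ⇒ G_3=3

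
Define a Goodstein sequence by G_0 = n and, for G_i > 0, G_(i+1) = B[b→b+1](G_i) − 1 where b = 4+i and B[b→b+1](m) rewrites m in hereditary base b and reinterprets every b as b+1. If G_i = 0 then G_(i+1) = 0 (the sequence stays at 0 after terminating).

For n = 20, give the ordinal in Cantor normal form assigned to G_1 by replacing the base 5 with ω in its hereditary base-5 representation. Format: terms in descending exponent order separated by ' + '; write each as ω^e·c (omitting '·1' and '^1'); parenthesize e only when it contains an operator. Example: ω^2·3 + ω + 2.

ω^2 + 4

(0) 20|_4 = 4^2 + 4 ↦ 5^2 + 5|_5 = 30 ⇒ 29
(1) 29|_5 = 5^2 + 4 ↦ 6^2 + 4|_6 = 40 ⇒ 39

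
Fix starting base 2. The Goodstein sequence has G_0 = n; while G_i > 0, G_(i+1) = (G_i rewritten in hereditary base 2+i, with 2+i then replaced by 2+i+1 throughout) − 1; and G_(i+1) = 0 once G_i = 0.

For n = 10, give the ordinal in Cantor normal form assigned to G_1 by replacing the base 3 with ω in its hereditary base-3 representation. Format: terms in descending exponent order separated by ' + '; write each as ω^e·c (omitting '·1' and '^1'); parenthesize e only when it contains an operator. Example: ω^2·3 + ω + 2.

ω^(ω + 1) + 2

[0] 10 ≡ 2^(2 + 1) + 2 (base 2). Lift 3: 84. −1: 83.
[1] 83 ≡ 3^(3 + 1) + 2 (base 3). Lift 4: 1026. −1: 1025.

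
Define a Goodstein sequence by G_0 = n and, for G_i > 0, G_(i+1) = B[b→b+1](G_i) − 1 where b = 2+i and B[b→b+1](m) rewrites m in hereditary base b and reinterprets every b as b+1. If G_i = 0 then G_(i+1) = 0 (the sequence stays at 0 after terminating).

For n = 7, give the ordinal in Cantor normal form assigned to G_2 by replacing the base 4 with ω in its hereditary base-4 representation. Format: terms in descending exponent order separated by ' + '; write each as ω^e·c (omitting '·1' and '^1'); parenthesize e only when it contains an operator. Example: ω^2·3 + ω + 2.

ω^ω + 3

step 0: 7 = 2^2 + 2 + 1; sub 3 for 2: 3^3 + 3 + 1; = 31; G_1 = 31−1 = 30
step 1: 30 = 3^3 + 3; sub 4 for 3: 4^4 + 4; = 260; G_2 = 260−1 = 259
step 2: 259 = 4^4 + 3; sub 5 for 4: 5^5 + 3; = 3128; G_3 = 3128−1 = 3127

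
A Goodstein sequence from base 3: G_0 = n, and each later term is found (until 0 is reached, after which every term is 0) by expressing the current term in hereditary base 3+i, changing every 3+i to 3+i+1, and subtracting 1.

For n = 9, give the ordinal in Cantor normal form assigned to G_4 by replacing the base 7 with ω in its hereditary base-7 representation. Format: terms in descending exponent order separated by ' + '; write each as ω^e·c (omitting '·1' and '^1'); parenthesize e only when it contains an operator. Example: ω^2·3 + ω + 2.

G_0=9  [base 3] 3^2  →[3↦4]→  4^2 = 16  −1 ⇒ G_1=15
G_1=15  [base 4] 3·4 + 3  →[4↦5]→  3·5 + 3 = 18  −1 ⇒ G_2=17
G_2=17  [base 5] 3·5 + 2  →[5↦6]→  3·6 + 2 = 20  −1 ⇒ G_3=19
G_3=19  [base 6] 3·6 + 1  →[6↦7]→  3·7 + 1 = 22  −1 ⇒ G_4=21

ω·3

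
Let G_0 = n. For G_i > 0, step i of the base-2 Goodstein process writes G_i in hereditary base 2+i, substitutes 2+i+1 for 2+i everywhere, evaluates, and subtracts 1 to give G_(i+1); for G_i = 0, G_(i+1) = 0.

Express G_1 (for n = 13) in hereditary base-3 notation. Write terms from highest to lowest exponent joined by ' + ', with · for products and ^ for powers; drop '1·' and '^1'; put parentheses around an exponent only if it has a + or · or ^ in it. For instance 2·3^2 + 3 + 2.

3^(3 + 1) + 3^3

G_0=13  [base 2] 2^(2 + 1) + 2^2 + 1  →[2↦3]→  3^(3 + 1) + 3^3 + 1 = 109  −1 ⇒ G_1=108
G_1=108  [base 3] 3^(3 + 1) + 3^3  →[3↦4]→  4^(4 + 1) + 4^4 = 1280  −1 ⇒ G_2=1279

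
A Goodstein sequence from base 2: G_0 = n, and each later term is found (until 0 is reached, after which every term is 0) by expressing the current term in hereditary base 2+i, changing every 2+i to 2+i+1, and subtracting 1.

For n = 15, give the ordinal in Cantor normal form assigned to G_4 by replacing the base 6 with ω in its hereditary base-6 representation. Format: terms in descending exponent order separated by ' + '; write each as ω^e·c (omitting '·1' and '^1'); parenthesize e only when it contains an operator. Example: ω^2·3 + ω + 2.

G_0=15  [base 2] 2^(2 + 1) + 2^2 + 2 + 1  →[2↦3]→  3^(3 + 1) + 3^3 + 3 + 1 = 112  −1 ⇒ G_1=111
G_1=111  [base 3] 3^(3 + 1) + 3^3 + 3  →[3↦4]→  4^(4 + 1) + 4^4 + 4 = 1284  −1 ⇒ G_2=1283
G_2=1283  [base 4] 4^(4 + 1) + 4^4 + 3  →[4↦5]→  5^(5 + 1) + 5^5 + 3 = 18753  −1 ⇒ G_3=18752
G_3=18752  [base 5] 5^(5 + 1) + 5^5 + 2  →[5↦6]→  6^(6 + 1) + 6^6 + 2 = 326594  −1 ⇒ G_4=326593
G_4=326593  [base 6] 6^(6 + 1) + 6^6 + 1  →[6↦7]→  7^(7 + 1) + 7^7 + 1 = 6588345  −1 ⇒ G_5=6588344

ω^(ω + 1) + ω^ω + 1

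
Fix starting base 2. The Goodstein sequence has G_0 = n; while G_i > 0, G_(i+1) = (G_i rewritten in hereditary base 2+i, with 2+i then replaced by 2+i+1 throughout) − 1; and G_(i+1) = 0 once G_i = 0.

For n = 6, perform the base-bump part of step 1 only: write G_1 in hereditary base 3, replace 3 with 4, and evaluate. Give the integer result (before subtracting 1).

258

step 0: 6 = 2^2 + 2; sub 3 for 2: 3^3 + 3; = 30; G_1 = 30−1 = 29
step 1: 29 = 3^3 + 2; sub 4 for 3: 4^4 + 2; = 258; G_2 = 258−1 = 257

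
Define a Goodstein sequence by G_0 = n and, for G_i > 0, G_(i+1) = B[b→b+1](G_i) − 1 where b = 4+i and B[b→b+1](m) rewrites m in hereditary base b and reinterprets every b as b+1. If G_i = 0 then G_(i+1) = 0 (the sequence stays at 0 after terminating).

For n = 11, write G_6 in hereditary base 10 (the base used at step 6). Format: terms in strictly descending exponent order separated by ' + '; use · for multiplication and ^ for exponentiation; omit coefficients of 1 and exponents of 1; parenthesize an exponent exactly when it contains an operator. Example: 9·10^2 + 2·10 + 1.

10 + 5

G_0 = 11. HB_4(11) = 2·4 + 3. Bump = 13. G_1 = 12.
G_1 = 12. HB_5(12) = 2·5 + 2. Bump = 14. G_2 = 13.
G_2 = 13. HB_6(13) = 2·6 + 1. Bump = 15. G_3 = 14.
G_3 = 14. HB_7(14) = 2·7. Bump = 16. G_4 = 15.
G_4 = 15. HB_8(15) = 8 + 7. Bump = 16. G_5 = 15.
G_5 = 15. HB_9(15) = 9 + 6. Bump = 16. G_6 = 15.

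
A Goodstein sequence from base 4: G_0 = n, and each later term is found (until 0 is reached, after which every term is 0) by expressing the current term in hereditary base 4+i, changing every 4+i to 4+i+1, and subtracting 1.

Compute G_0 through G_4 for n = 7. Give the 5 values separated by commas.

G_0 = 7. HB_4(7) = 4 + 3. Bump = 8. G_1 = 7.
G_1 = 7. HB_5(7) = 5 + 2. Bump = 8. G_2 = 7.
G_2 = 7. HB_6(7) = 6 + 1. Bump = 8. G_3 = 7.
G_3 = 7. HB_7(7) = 7. Bump = 8. G_4 = 7.

7, 7, 7, 7, 7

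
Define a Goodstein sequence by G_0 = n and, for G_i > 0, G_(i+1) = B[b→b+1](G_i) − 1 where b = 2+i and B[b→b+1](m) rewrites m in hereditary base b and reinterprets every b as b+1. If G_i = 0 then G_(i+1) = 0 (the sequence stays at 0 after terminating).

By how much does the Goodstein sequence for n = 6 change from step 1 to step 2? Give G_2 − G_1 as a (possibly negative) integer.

228

base 2: 6 = 2^2 + 2; at 3: 3^3 + 3 = 30; next = 29
base 3: 29 = 3^3 + 2; at 4: 4^4 + 2 = 258; next = 257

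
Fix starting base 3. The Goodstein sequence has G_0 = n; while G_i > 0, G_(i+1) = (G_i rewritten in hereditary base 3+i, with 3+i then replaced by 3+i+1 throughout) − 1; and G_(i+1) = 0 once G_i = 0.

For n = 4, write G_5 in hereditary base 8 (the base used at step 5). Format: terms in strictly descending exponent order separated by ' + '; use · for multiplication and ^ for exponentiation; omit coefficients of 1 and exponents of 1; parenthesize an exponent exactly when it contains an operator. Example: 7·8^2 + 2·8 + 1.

G_0=4  [base 3] 3 + 1  →[3↦4]→  4 + 1 = 5  −1 ⇒ G_1=4
G_1=4  [base 4] 4  →[4↦5]→  5 = 5  −1 ⇒ G_2=4
G_2=4  [base 5] 4  →[5↦6]→  4 = 4  −1 ⇒ G_3=3
G_3=3  [base 6] 3  →[6↦7]→  3 = 3  −1 ⇒ G_4=2
G_4=2  [base 7] 2  →[7↦8]→  2 = 2  −1 ⇒ G_5=1
G_5=1  [base 8] 1  →[8↦9]→  1 = 1  −1 ⇒ G_6=0

1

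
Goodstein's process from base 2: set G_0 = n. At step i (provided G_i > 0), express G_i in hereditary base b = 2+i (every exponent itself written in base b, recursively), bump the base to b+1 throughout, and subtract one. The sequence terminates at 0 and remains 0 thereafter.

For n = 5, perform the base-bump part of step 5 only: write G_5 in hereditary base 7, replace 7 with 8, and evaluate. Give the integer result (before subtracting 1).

1752

base 2: 5 = 2^2 + 1; at 3: 3^3 + 1 = 28; next = 27
base 3: 27 = 3^3; at 4: 4^4 = 256; next = 255
base 4: 255 = 3·4^3 + 3·4^2 + 3·4 + 3; at 5: 3·5^3 + 3·5^2 + 3·5 + 3 = 468; next = 467
base 5: 467 = 3·5^3 + 3·5^2 + 3·5 + 2; at 6: 3·6^3 + 3·6^2 + 3·6 + 2 = 776; next = 775
base 6: 775 = 3·6^3 + 3·6^2 + 3·6 + 1; at 7: 3·7^3 + 3·7^2 + 3·7 + 1 = 1198; next = 1197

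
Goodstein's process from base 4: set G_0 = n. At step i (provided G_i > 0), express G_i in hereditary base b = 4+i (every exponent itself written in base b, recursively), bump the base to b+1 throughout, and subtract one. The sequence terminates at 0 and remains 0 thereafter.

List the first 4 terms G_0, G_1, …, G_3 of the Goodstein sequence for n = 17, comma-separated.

17, 25, 35, 39

i=0: 17 = 4^2 + 1 (b=4); 4→5: 5^2 + 1 = 26; 26−1 = 25
i=1: 25 = 5^2 (b=5); 5→6: 6^2 = 36; 36−1 = 35
i=2: 35 = 5·6 + 5 (b=6); 6→7: 5·7 + 5 = 40; 40−1 = 39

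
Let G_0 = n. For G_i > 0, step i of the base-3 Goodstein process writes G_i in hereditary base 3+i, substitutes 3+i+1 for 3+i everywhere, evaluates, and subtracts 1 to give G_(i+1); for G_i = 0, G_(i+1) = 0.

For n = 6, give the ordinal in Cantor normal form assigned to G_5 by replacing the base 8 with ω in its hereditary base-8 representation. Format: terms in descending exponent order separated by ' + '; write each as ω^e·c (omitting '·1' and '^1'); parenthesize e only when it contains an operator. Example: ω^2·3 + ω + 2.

7

(0) 6|_3 = 2·3 ↦ 2·4|_4 = 8 ⇒ 7
(1) 7|_4 = 4 + 3 ↦ 5 + 3|_5 = 8 ⇒ 7
(2) 7|_5 = 5 + 2 ↦ 6 + 2|_6 = 8 ⇒ 7
(3) 7|_6 = 6 + 1 ↦ 7 + 1|_7 = 8 ⇒ 7
(4) 7|_7 = 7 ↦ 8|_8 = 8 ⇒ 7
(5) 7|_8 = 7 ↦ 7|_9 = 7 ⇒ 6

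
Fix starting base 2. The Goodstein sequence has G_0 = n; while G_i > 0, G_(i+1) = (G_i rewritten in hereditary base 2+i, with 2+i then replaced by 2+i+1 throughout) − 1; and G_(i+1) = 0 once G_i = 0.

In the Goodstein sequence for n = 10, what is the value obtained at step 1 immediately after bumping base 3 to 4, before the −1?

1026

i=0: 10 = 2^(2 + 1) + 2 (b=2); 2→3: 3^(3 + 1) + 3 = 84; 84−1 = 83
i=1: 83 = 3^(3 + 1) + 2 (b=3); 3→4: 4^(4 + 1) + 2 = 1026; 1026−1 = 1025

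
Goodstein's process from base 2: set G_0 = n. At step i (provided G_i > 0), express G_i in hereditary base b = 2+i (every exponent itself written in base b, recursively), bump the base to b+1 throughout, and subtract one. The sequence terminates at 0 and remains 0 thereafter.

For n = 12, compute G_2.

[0] 12 ≡ 2^(2 + 1) + 2^2 (base 2). Lift 3: 108. −1: 107.
[1] 107 ≡ 3^(3 + 1) + 2·3^2 + 2·3 + 2 (base 3). Lift 4: 1066. −1: 1065.
[2] 1065 ≡ 4^(4 + 1) + 2·4^2 + 2·4 + 1 (base 4). Lift 5: 15686. −1: 15685.

1065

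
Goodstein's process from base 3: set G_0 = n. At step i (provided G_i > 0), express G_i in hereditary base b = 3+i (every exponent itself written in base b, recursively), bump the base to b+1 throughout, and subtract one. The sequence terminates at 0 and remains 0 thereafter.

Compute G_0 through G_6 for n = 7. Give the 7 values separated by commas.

7, 8, 9, 9, 9, 9, 9

G_0=7  [base 3] 2·3 + 1  →[3↦4]→  2·4 + 1 = 9  −1 ⇒ G_1=8
G_1=8  [base 4] 2·4  →[4↦5]→  2·5 = 10  −1 ⇒ G_2=9
G_2=9  [base 5] 5 + 4  →[5↦6]→  6 + 4 = 10  −1 ⇒ G_3=9
G_3=9  [base 6] 6 + 3  →[6↦7]→  7 + 3 = 10  −1 ⇒ G_4=9
G_4=9  [base 7] 7 + 2  →[7↦8]→  8 + 2 = 10  −1 ⇒ G_5=9
G_5=9  [base 8] 8 + 1  →[8↦9]→  9 + 1 = 10  −1 ⇒ G_6=9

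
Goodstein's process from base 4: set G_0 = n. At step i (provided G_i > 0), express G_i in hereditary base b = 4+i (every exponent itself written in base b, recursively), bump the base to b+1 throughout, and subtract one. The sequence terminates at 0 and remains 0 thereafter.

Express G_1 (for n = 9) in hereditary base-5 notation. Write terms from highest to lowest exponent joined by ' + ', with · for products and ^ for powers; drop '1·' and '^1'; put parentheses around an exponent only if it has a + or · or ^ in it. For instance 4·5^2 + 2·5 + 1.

i=0: 9 = 2·4 + 1 (b=4); 4→5: 2·5 + 1 = 11; 11−1 = 10
i=1: 10 = 2·5 (b=5); 5→6: 2·6 = 12; 12−1 = 11

2·5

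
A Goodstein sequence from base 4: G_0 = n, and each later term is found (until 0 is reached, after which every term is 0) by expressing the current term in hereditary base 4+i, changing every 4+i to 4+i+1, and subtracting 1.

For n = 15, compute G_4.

step 0: 15 = 3·4 + 3; sub 5 for 4: 3·5 + 3; = 18; G_1 = 18−1 = 17
step 1: 17 = 3·5 + 2; sub 6 for 5: 3·6 + 2; = 20; G_2 = 20−1 = 19
step 2: 19 = 3·6 + 1; sub 7 for 6: 3·7 + 1; = 22; G_3 = 22−1 = 21
step 3: 21 = 3·7; sub 8 for 7: 3·8; = 24; G_4 = 24−1 = 23
step 4: 23 = 2·8 + 7; sub 9 for 8: 2·9 + 7; = 25; G_5 = 25−1 = 24

23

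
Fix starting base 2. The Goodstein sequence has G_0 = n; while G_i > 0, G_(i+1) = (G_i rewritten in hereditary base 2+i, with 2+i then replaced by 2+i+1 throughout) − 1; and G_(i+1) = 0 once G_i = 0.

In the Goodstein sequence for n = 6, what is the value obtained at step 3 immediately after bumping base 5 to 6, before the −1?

G_0 = 6. HB_2(6) = 2^2 + 2. Bump = 30. G_1 = 29.
G_1 = 29. HB_3(29) = 3^3 + 2. Bump = 258. G_2 = 257.
G_2 = 257. HB_4(257) = 4^4 + 1. Bump = 3126. G_3 = 3125.

46656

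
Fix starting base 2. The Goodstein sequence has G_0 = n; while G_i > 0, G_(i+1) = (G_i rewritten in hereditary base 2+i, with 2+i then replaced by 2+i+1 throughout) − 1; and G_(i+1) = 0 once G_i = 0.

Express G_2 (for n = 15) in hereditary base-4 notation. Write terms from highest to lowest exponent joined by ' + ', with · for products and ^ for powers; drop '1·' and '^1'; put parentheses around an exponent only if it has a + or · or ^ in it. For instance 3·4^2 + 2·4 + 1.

(0) 15|_2 = 2^(2 + 1) + 2^2 + 2 + 1 ↦ 3^(3 + 1) + 3^3 + 3 + 1|_3 = 112 ⇒ 111
(1) 111|_3 = 3^(3 + 1) + 3^3 + 3 ↦ 4^(4 + 1) + 4^4 + 4|_4 = 1284 ⇒ 1283
(2) 1283|_4 = 4^(4 + 1) + 4^4 + 3 ↦ 5^(5 + 1) + 5^5 + 3|_5 = 18753 ⇒ 18752

4^(4 + 1) + 4^4 + 3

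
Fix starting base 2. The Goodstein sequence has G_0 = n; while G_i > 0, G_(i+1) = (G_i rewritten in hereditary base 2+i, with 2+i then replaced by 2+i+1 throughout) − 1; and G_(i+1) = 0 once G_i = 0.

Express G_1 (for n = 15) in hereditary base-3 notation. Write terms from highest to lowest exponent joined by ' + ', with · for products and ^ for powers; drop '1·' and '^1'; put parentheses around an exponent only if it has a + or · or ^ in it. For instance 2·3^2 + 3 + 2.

15 —HB2→ 2^(2 + 1) + 2^2 + 2 + 1 —bump→ 3^(3 + 1) + 3^3 + 3 + 1 = 112 —(−1)→ 111
111 —HB3→ 3^(3 + 1) + 3^3 + 3 —bump→ 4^(4 + 1) + 4^4 + 4 = 1284 —(−1)→ 1283

3^(3 + 1) + 3^3 + 3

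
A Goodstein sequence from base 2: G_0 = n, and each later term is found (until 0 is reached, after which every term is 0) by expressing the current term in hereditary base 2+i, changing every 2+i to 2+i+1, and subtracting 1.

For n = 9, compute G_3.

9842

i=0: 9 = 2^(2 + 1) + 1 (b=2); 2→3: 3^(3 + 1) + 1 = 82; 82−1 = 81
i=1: 81 = 3^(3 + 1) (b=3); 3→4: 4^(4 + 1) = 1024; 1024−1 = 1023
i=2: 1023 = 3·4^4 + 3·4^3 + 3·4^2 + 3·4 + 3 (b=4); 4→5: 3·5^5 + 3·5^3 + 3·5^2 + 3·5 + 3 = 9843; 9843−1 = 9842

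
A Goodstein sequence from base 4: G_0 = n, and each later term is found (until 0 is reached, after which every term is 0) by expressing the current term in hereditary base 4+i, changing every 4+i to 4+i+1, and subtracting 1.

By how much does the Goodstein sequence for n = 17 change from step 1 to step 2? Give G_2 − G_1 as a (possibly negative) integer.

10

base 4: 17 = 4^2 + 1; at 5: 5^2 + 1 = 26; next = 25
base 5: 25 = 5^2; at 6: 6^2 = 36; next = 35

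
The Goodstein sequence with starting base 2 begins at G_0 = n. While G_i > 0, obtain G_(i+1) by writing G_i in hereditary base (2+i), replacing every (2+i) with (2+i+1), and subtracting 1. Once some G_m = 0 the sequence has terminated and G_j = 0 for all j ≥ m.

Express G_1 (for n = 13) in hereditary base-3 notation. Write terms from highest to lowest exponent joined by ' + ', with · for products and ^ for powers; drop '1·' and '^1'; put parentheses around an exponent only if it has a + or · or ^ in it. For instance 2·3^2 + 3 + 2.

G_0=13  [base 2] 2^(2 + 1) + 2^2 + 1  →[2↦3]→  3^(3 + 1) + 3^3 + 1 = 109  −1 ⇒ G_1=108
G_1=108  [base 3] 3^(3 + 1) + 3^3  →[3↦4]→  4^(4 + 1) + 4^4 = 1280  −1 ⇒ G_2=1279

3^(3 + 1) + 3^3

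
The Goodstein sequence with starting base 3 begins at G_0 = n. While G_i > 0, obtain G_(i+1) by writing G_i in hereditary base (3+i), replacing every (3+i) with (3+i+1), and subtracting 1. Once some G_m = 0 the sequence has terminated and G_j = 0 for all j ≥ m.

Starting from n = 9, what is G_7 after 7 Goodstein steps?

25

G_0 = 9. HB_3(9) = 3^2. Bump = 16. G_1 = 15.
G_1 = 15. HB_4(15) = 3·4 + 3. Bump = 18. G_2 = 17.
G_2 = 17. HB_5(17) = 3·5 + 2. Bump = 20. G_3 = 19.
G_3 = 19. HB_6(19) = 3·6 + 1. Bump = 22. G_4 = 21.
G_4 = 21. HB_7(21) = 3·7. Bump = 24. G_5 = 23.
G_5 = 23. HB_8(23) = 2·8 + 7. Bump = 25. G_6 = 24.
G_6 = 24. HB_9(24) = 2·9 + 6. Bump = 26. G_7 = 25.
G_7 = 25. HB_10(25) = 2·10 + 5. Bump = 27. G_8 = 26.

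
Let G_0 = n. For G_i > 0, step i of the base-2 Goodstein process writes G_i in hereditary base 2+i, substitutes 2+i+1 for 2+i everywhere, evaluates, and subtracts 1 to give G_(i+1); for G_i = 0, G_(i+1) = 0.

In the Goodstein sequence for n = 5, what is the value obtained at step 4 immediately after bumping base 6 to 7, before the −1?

[0] 5 ≡ 2^2 + 1 (base 2). Lift 3: 28. −1: 27.
[1] 27 ≡ 3^3 (base 3). Lift 4: 256. −1: 255.
[2] 255 ≡ 3·4^3 + 3·4^2 + 3·4 + 3 (base 4). Lift 5: 468. −1: 467.
[3] 467 ≡ 3·5^3 + 3·5^2 + 3·5 + 2 (base 5). Lift 6: 776. −1: 775.
[4] 775 ≡ 3·6^3 + 3·6^2 + 3·6 + 1 (base 6). Lift 7: 1198. −1: 1197.

1198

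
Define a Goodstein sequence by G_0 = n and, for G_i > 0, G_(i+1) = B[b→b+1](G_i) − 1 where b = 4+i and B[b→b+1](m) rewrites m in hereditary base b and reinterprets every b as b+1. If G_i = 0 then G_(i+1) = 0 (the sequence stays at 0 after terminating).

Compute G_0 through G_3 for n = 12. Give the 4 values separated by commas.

12, 14, 15, 16

G_0 = 12. HB_4(12) = 3·4. Bump = 15. G_1 = 14.
G_1 = 14. HB_5(14) = 2·5 + 4. Bump = 16. G_2 = 15.
G_2 = 15. HB_6(15) = 2·6 + 3. Bump = 17. G_3 = 16.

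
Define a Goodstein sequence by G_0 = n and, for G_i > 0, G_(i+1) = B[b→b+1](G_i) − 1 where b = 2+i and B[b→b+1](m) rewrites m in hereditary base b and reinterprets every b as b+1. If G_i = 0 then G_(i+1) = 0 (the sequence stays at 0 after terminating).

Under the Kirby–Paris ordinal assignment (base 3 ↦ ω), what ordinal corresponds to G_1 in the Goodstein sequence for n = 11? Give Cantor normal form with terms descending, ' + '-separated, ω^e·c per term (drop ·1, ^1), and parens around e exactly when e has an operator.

ω^(ω + 1) + ω

i=0: 11 = 2^(2 + 1) + 2 + 1 (b=2); 2→3: 3^(3 + 1) + 3 + 1 = 85; 85−1 = 84
i=1: 84 = 3^(3 + 1) + 3 (b=3); 3→4: 4^(4 + 1) + 4 = 1028; 1028−1 = 1027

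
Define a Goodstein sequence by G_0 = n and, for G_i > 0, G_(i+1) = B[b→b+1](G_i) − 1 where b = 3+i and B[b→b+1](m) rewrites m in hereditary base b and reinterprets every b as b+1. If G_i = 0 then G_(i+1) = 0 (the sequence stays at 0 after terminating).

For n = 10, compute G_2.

24

G_0 = 10. HB_3(10) = 3^2 + 1. Bump = 17. G_1 = 16.
G_1 = 16. HB_4(16) = 4^2. Bump = 25. G_2 = 24.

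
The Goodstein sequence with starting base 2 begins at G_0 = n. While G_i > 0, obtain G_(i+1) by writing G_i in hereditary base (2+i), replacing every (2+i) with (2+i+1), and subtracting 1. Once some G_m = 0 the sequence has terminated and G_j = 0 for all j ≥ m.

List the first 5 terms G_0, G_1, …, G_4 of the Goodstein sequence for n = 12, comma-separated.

step 0: 12 = 2^(2 + 1) + 2^2; sub 3 for 2: 3^(3 + 1) + 3^3; = 108; G_1 = 108−1 = 107
step 1: 107 = 3^(3 + 1) + 2·3^2 + 2·3 + 2; sub 4 for 3: 4^(4 + 1) + 2·4^2 + 2·4 + 2; = 1066; G_2 = 1066−1 = 1065
step 2: 1065 = 4^(4 + 1) + 2·4^2 + 2·4 + 1; sub 5 for 4: 5^(5 + 1) + 2·5^2 + 2·5 + 1; = 15686; G_3 = 15686−1 = 15685
step 3: 15685 = 5^(5 + 1) + 2·5^2 + 2·5; sub 6 for 5: 6^(6 + 1) + 2·6^2 + 2·6; = 280020; G_4 = 280020−1 = 280019

12, 107, 1065, 15685, 280019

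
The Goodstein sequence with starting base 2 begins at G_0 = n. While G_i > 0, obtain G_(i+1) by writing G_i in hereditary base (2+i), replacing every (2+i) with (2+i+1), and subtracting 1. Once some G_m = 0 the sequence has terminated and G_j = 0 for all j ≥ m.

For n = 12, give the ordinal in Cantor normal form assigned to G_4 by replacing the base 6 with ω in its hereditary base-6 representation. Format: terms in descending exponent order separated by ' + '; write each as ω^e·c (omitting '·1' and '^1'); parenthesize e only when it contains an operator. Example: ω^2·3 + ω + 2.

[0] 12 ≡ 2^(2 + 1) + 2^2 (base 2). Lift 3: 108. −1: 107.
[1] 107 ≡ 3^(3 + 1) + 2·3^2 + 2·3 + 2 (base 3). Lift 4: 1066. −1: 1065.
[2] 1065 ≡ 4^(4 + 1) + 2·4^2 + 2·4 + 1 (base 4). Lift 5: 15686. −1: 15685.
[3] 15685 ≡ 5^(5 + 1) + 2·5^2 + 2·5 (base 5). Lift 6: 280020. −1: 280019.

ω^(ω + 1) + ω^2·2 + ω + 5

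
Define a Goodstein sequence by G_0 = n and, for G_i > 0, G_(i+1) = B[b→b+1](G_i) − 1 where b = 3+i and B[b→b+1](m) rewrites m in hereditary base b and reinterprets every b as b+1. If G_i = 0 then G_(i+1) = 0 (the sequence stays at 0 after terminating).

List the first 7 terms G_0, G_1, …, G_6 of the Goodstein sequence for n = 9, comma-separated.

9, 15, 17, 19, 21, 23, 24

i=0: 9 = 3^2 (b=3); 3→4: 4^2 = 16; 16−1 = 15
i=1: 15 = 3·4 + 3 (b=4); 4→5: 3·5 + 3 = 18; 18−1 = 17
i=2: 17 = 3·5 + 2 (b=5); 5→6: 3·6 + 2 = 20; 20−1 = 19
i=3: 19 = 3·6 + 1 (b=6); 6→7: 3·7 + 1 = 22; 22−1 = 21
i=4: 21 = 3·7 (b=7); 7→8: 3·8 = 24; 24−1 = 23
i=5: 23 = 2·8 + 7 (b=8); 8→9: 2·9 + 7 = 25; 25−1 = 24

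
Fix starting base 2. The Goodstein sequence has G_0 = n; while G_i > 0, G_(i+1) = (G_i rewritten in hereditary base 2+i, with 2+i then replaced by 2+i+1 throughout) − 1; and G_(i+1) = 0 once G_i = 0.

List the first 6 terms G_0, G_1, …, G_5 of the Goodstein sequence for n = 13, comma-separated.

13, 108, 1279, 16092, 280711, 5765998

base 2: 13 = 2^(2 + 1) + 2^2 + 1; at 3: 3^(3 + 1) + 3^3 + 1 = 109; next = 108
base 3: 108 = 3^(3 + 1) + 3^3; at 4: 4^(4 + 1) + 4^4 = 1280; next = 1279
base 4: 1279 = 4^(4 + 1) + 3·4^3 + 3·4^2 + 3·4 + 3; at 5: 5^(5 + 1) + 3·5^3 + 3·5^2 + 3·5 + 3 = 16093; next = 16092
base 5: 16092 = 5^(5 + 1) + 3·5^3 + 3·5^2 + 3·5 + 2; at 6: 6^(6 + 1) + 3·6^3 + 3·6^2 + 3·6 + 2 = 280712; next = 280711
base 6: 280711 = 6^(6 + 1) + 3·6^3 + 3·6^2 + 3·6 + 1; at 7: 7^(7 + 1) + 3·7^3 + 3·7^2 + 3·7 + 1 = 5765999; next = 5765998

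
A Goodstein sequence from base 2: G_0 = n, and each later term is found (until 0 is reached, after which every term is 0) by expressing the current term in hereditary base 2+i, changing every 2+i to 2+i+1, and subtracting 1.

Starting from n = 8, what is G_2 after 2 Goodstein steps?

553

step 0: 8 = 2^(2 + 1); sub 3 for 2: 3^(3 + 1); = 81; G_1 = 81−1 = 80
step 1: 80 = 2·3^3 + 2·3^2 + 2·3 + 2; sub 4 for 3: 2·4^4 + 2·4^2 + 2·4 + 2; = 554; G_2 = 554−1 = 553
step 2: 553 = 2·4^4 + 2·4^2 + 2·4 + 1; sub 5 for 4: 2·5^5 + 2·5^2 + 2·5 + 1; = 6311; G_3 = 6311−1 = 6310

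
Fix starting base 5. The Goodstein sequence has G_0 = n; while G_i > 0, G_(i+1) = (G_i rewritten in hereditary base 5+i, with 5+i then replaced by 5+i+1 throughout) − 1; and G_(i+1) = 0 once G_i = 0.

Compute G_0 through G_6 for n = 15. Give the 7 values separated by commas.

(0) 15|_5 = 3·5 ↦ 3·6|_6 = 18 ⇒ 17
(1) 17|_6 = 2·6 + 5 ↦ 2·7 + 5|_7 = 19 ⇒ 18
(2) 18|_7 = 2·7 + 4 ↦ 2·8 + 4|_8 = 20 ⇒ 19
(3) 19|_8 = 2·8 + 3 ↦ 2·9 + 3|_9 = 21 ⇒ 20
(4) 20|_9 = 2·9 + 2 ↦ 2·10 + 2|_10 = 22 ⇒ 21
(5) 21|_10 = 2·10 + 1 ↦ 2·11 + 1|_11 = 23 ⇒ 22

15, 17, 18, 19, 20, 21, 22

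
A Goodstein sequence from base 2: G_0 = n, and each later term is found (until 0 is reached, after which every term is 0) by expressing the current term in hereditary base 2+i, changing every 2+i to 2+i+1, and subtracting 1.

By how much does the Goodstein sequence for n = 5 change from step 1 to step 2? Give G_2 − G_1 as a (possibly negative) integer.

i=0: 5 = 2^2 + 1 (b=2); 2→3: 3^3 + 1 = 28; 28−1 = 27
i=1: 27 = 3^3 (b=3); 3→4: 4^4 = 256; 256−1 = 255

228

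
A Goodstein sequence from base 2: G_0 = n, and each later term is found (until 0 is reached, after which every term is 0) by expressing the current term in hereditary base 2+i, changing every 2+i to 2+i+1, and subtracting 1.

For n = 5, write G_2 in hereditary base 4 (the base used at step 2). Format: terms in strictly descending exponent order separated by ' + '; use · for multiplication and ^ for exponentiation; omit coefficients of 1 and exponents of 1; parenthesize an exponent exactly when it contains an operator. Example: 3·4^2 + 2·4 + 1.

3·4^3 + 3·4^2 + 3·4 + 3

5 —HB2→ 2^2 + 1 —bump→ 3^3 + 1 = 28 —(−1)→ 27
27 —HB3→ 3^3 —bump→ 4^4 = 256 —(−1)→ 255
255 —HB4→ 3·4^3 + 3·4^2 + 3·4 + 3 —bump→ 3·5^3 + 3·5^2 + 3·5 + 3 = 468 —(−1)→ 467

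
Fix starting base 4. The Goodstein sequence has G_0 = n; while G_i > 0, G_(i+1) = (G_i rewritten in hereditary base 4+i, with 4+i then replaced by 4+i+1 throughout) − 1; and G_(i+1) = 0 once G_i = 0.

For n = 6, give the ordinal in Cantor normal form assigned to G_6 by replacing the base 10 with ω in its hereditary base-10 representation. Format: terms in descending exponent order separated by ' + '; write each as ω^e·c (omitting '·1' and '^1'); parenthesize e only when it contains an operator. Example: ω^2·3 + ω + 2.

6 —HB4→ 4 + 2 —bump→ 5 + 2 = 7 —(−1)→ 6
6 —HB5→ 5 + 1 —bump→ 6 + 1 = 7 —(−1)→ 6
6 —HB6→ 6 —bump→ 7 = 7 —(−1)→ 6
6 —HB7→ 6 —bump→ 6 = 6 —(−1)→ 5
5 —HB8→ 5 —bump→ 5 = 5 —(−1)→ 4
4 —HB9→ 4 —bump→ 4 = 4 —(−1)→ 3
3 —HB10→ 3 —bump→ 3 = 3 —(−1)→ 2

3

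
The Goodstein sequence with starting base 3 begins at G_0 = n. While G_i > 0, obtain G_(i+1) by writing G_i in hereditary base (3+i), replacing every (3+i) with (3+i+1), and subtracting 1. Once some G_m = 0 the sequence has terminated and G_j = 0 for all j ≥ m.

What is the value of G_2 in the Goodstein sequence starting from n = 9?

17

9 —HB3→ 3^2 —bump→ 4^2 = 16 —(−1)→ 15
15 —HB4→ 3·4 + 3 —bump→ 3·5 + 3 = 18 —(−1)→ 17
17 —HB5→ 3·5 + 2 —bump→ 3·6 + 2 = 20 —(−1)→ 19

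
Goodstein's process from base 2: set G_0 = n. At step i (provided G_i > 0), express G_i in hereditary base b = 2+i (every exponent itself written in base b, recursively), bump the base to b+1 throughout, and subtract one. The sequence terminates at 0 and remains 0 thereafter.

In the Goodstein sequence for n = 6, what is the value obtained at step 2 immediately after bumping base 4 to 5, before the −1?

3126

base 2: 6 = 2^2 + 2; at 3: 3^3 + 3 = 30; next = 29
base 3: 29 = 3^3 + 2; at 4: 4^4 + 2 = 258; next = 257
base 4: 257 = 4^4 + 1; at 5: 5^5 + 1 = 3126; next = 3125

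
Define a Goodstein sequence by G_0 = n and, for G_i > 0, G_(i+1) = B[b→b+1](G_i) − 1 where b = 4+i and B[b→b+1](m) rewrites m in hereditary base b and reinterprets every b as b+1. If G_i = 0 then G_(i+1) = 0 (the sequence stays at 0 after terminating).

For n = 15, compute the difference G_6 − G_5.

1

G_0 = 15. HB_4(15) = 3·4 + 3. Bump = 18. G_1 = 17.
G_1 = 17. HB_5(17) = 3·5 + 2. Bump = 20. G_2 = 19.
G_2 = 19. HB_6(19) = 3·6 + 1. Bump = 22. G_3 = 21.
G_3 = 21. HB_7(21) = 3·7. Bump = 24. G_4 = 23.
G_4 = 23. HB_8(23) = 2·8 + 7. Bump = 25. G_5 = 24.
G_5 = 24. HB_9(24) = 2·9 + 6. Bump = 26. G_6 = 25.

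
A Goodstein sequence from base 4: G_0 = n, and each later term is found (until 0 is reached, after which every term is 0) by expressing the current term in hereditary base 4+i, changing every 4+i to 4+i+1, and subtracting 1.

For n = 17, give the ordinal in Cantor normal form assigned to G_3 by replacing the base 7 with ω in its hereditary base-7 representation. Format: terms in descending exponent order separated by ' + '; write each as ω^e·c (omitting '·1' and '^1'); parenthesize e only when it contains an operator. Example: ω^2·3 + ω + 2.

17 —HB4→ 4^2 + 1 —bump→ 5^2 + 1 = 26 —(−1)→ 25
25 —HB5→ 5^2 —bump→ 6^2 = 36 —(−1)→ 35
35 —HB6→ 5·6 + 5 —bump→ 5·7 + 5 = 40 —(−1)→ 39
39 —HB7→ 5·7 + 4 —bump→ 5·8 + 4 = 44 —(−1)→ 43

ω·5 + 4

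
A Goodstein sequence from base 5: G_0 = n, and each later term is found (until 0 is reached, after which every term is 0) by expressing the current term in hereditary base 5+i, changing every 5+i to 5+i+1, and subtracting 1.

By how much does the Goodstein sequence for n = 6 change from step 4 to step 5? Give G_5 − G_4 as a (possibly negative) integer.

-1

i=0: 6 = 5 + 1 (b=5); 5→6: 6 + 1 = 7; 7−1 = 6
i=1: 6 = 6 (b=6); 6→7: 7 = 7; 7−1 = 6
i=2: 6 = 6 (b=7); 7→8: 6 = 6; 6−1 = 5
i=3: 5 = 5 (b=8); 8→9: 5 = 5; 5−1 = 4
i=4: 4 = 4 (b=9); 9→10: 4 = 4; 4−1 = 3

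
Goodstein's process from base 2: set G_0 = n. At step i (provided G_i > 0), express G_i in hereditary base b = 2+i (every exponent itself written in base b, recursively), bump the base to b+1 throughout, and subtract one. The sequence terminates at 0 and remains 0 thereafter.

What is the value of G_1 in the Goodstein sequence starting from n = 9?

81

(0) 9|_2 = 2^(2 + 1) + 1 ↦ 3^(3 + 1) + 1|_3 = 82 ⇒ 81
(1) 81|_3 = 3^(3 + 1) ↦ 4^(4 + 1)|_4 = 1024 ⇒ 1023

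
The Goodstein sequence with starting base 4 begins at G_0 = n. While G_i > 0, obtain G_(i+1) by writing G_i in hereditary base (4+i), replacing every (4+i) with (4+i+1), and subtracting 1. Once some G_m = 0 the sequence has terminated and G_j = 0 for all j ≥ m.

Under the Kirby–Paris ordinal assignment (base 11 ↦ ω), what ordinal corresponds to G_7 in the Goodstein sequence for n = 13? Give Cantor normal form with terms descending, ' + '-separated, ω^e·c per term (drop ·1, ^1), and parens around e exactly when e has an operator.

ω·2

G_0=13  [base 4] 3·4 + 1  →[4↦5]→  3·5 + 1 = 16  −1 ⇒ G_1=15
G_1=15  [base 5] 3·5  →[5↦6]→  3·6 = 18  −1 ⇒ G_2=17
G_2=17  [base 6] 2·6 + 5  →[6↦7]→  2·7 + 5 = 19  −1 ⇒ G_3=18
G_3=18  [base 7] 2·7 + 4  →[7↦8]→  2·8 + 4 = 20  −1 ⇒ G_4=19
G_4=19  [base 8] 2·8 + 3  →[8↦9]→  2·9 + 3 = 21  −1 ⇒ G_5=20
G_5=20  [base 9] 2·9 + 2  →[9↦10]→  2·10 + 2 = 22  −1 ⇒ G_6=21
G_6=21  [base 10] 2·10 + 1  →[10↦11]→  2·11 + 1 = 23  −1 ⇒ G_7=22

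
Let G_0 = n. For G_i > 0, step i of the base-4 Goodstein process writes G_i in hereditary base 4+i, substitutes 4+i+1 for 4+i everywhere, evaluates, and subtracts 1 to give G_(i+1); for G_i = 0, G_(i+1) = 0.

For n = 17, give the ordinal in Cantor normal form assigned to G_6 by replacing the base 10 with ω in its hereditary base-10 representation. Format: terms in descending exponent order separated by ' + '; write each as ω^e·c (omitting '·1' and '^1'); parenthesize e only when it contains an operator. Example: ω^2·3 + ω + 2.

base 4: 17 = 4^2 + 1; at 5: 5^2 + 1 = 26; next = 25
base 5: 25 = 5^2; at 6: 6^2 = 36; next = 35
base 6: 35 = 5·6 + 5; at 7: 5·7 + 5 = 40; next = 39
base 7: 39 = 5·7 + 4; at 8: 5·8 + 4 = 44; next = 43
base 8: 43 = 5·8 + 3; at 9: 5·9 + 3 = 48; next = 47
base 9: 47 = 5·9 + 2; at 10: 5·10 + 2 = 52; next = 51
base 10: 51 = 5·10 + 1; at 11: 5·11 + 1 = 56; next = 55

ω·5 + 1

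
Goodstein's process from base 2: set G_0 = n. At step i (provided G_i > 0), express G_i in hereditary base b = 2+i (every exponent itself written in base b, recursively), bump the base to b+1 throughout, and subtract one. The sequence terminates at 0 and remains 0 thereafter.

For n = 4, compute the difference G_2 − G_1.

15

(0) 4|_2 = 2^2 ↦ 3^3|_3 = 27 ⇒ 26
(1) 26|_3 = 2·3^2 + 2·3 + 2 ↦ 2·4^2 + 2·4 + 2|_4 = 42 ⇒ 41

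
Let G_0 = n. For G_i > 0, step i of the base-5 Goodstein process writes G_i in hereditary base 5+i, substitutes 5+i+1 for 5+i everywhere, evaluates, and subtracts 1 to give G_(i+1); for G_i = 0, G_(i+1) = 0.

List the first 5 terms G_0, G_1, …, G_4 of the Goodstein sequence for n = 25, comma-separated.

25, 35, 39, 43, 47

25 —HB5→ 5^2 —bump→ 6^2 = 36 —(−1)→ 35
35 —HB6→ 5·6 + 5 —bump→ 5·7 + 5 = 40 —(−1)→ 39
39 —HB7→ 5·7 + 4 —bump→ 5·8 + 4 = 44 —(−1)→ 43
43 —HB8→ 5·8 + 3 —bump→ 5·9 + 3 = 48 —(−1)→ 47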